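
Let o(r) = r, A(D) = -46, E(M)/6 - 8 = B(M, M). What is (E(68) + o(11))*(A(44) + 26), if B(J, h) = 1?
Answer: -1300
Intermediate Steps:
E(M) = 54 (E(M) = 48 + 6*1 = 48 + 6 = 54)
(E(68) + o(11))*(A(44) + 26) = (54 + 11)*(-46 + 26) = 65*(-20) = -1300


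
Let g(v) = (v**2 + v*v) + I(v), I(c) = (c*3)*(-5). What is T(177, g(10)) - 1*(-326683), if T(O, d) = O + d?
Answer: 326910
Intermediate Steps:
I(c) = -15*c (I(c) = (3*c)*(-5) = -15*c)
g(v) = -15*v + 2*v**2 (g(v) = (v**2 + v*v) - 15*v = (v**2 + v**2) - 15*v = 2*v**2 - 15*v = -15*v + 2*v**2)
T(177, g(10)) - 1*(-326683) = (177 + 10*(-15 + 2*10)) - 1*(-326683) = (177 + 10*(-15 + 20)) + 326683 = (177 + 10*5) + 326683 = (177 + 50) + 326683 = 227 + 326683 = 326910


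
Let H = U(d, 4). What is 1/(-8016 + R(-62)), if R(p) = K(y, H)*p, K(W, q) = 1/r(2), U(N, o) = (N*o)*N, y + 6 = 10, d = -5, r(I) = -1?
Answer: -1/7954 ≈ -0.00012572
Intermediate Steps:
y = 4 (y = -6 + 10 = 4)
U(N, o) = o*N**2
H = 100 (H = 4*(-5)**2 = 4*25 = 100)
K(W, q) = -1 (K(W, q) = 1/(-1) = -1)
R(p) = -p
1/(-8016 + R(-62)) = 1/(-8016 - 1*(-62)) = 1/(-8016 + 62) = 1/(-7954) = -1/7954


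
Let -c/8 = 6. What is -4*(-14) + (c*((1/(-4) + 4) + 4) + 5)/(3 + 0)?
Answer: -199/3 ≈ -66.333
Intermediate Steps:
c = -48 (c = -8*6 = -48)
-4*(-14) + (c*((1/(-4) + 4) + 4) + 5)/(3 + 0) = -4*(-14) + (-48*((1/(-4) + 4) + 4) + 5)/(3 + 0) = 56 + (-48*((-¼ + 4) + 4) + 5)/3 = 56 + (-48*(15/4 + 4) + 5)*(⅓) = 56 + (-48*31/4 + 5)*(⅓) = 56 + (-372 + 5)*(⅓) = 56 - 367*⅓ = 56 - 367/3 = -199/3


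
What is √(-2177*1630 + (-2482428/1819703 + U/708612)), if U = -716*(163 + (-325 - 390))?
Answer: 5*I*√1638934731796744666329143722/107455281853 ≈ 1883.8*I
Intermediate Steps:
U = 395232 (U = -716*(163 - 715) = -716*(-552) = 395232)
√(-2177*1630 + (-2482428/1819703 + U/708612)) = √(-2177*1630 + (-2482428/1819703 + 395232/708612)) = √(-3548510 + (-2482428*1/1819703 + 395232*(1/708612))) = √(-3548510 + (-2482428/1819703 + 32936/59051)) = √(-3548510 - 86656117820/107455281853) = √(-381306228864306850/107455281853) = 5*I*√1638934731796744666329143722/107455281853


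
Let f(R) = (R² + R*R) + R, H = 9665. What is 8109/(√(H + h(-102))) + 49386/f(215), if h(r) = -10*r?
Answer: 49386/92665 + 8109*√10685/10685 ≈ 78.981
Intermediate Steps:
f(R) = R + 2*R² (f(R) = (R² + R²) + R = 2*R² + R = R + 2*R²)
8109/(√(H + h(-102))) + 49386/f(215) = 8109/(√(9665 - 10*(-102))) + 49386/((215*(1 + 2*215))) = 8109/(√(9665 + 1020)) + 49386/((215*(1 + 430))) = 8109/(√10685) + 49386/((215*431)) = 8109*(√10685/10685) + 49386/92665 = 8109*√10685/10685 + 49386*(1/92665) = 8109*√10685/10685 + 49386/92665 = 49386/92665 + 8109*√10685/10685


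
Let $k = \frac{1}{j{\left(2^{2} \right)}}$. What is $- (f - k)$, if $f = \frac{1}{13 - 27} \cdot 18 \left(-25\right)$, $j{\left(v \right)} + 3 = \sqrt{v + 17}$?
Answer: $- \frac{893}{28} + \frac{\sqrt{21}}{12} \approx -31.511$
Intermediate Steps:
$j{\left(v \right)} = -3 + \sqrt{17 + v}$ ($j{\left(v \right)} = -3 + \sqrt{v + 17} = -3 + \sqrt{17 + v}$)
$f = \frac{225}{7}$ ($f = \frac{1}{-14} \cdot 18 \left(-25\right) = \left(- \frac{1}{14}\right) 18 \left(-25\right) = \left(- \frac{9}{7}\right) \left(-25\right) = \frac{225}{7} \approx 32.143$)
$k = \frac{1}{-3 + \sqrt{21}}$ ($k = \frac{1}{-3 + \sqrt{17 + 2^{2}}} = \frac{1}{-3 + \sqrt{17 + 4}} = \frac{1}{-3 + \sqrt{21}} \approx 0.63188$)
$- (f - k) = - (\frac{225}{7} - \left(\frac{1}{4} + \frac{\sqrt{21}}{12}\right)) = - (\frac{893}{28} - \frac{\sqrt{21}}{12}) = - \frac{893}{28} + \frac{\sqrt{21}}{12}$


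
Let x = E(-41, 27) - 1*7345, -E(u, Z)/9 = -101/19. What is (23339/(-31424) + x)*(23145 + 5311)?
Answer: -15498757262165/74632 ≈ -2.0767e+8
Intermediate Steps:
E(u, Z) = 909/19 (E(u, Z) = -(-909)/19 = -9*(-101/19) = 909/19)
x = -138646/19 (x = 909/19 - 1*7345 = 909/19 - 7345 = -138646/19 ≈ -7297.2)
(23339/(-31424) + x)*(23145 + 5311) = (23339/(-31424) - 138646/19)*(23145 + 5311) = (23339*(-1/31424) - 138646/19)*28456 = (-23339/31424 - 138646/19)*28456 = -4357255345/597056*28456 = -15498757262165/74632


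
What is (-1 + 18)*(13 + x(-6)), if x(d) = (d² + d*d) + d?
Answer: 1343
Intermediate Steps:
x(d) = d + 2*d² (x(d) = (d² + d²) + d = 2*d² + d = d + 2*d²)
(-1 + 18)*(13 + x(-6)) = (-1 + 18)*(13 - 6*(1 + 2*(-6))) = 17*(13 - 6*(1 - 12)) = 17*(13 - 6*(-11)) = 17*(13 + 66) = 17*79 = 1343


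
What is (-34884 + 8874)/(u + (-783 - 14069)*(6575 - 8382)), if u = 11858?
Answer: -13005/13424711 ≈ -0.00096874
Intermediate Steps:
(-34884 + 8874)/(u + (-783 - 14069)*(6575 - 8382)) = (-34884 + 8874)/(11858 + (-783 - 14069)*(6575 - 8382)) = -26010/(11858 - 14852*(-1807)) = -26010/(11858 + 26837564) = -26010/26849422 = -26010*1/26849422 = -13005/13424711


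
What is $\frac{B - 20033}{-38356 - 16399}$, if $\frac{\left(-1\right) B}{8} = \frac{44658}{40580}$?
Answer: $\frac{203324101}{555489475} \approx 0.36603$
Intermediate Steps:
$B = - \frac{89316}{10145}$ ($B = - 8 \cdot \frac{44658}{40580} = - 8 \cdot 44658 \cdot \frac{1}{40580} = \left(-8\right) \frac{22329}{20290} = - \frac{89316}{10145} \approx -8.8039$)
$\frac{B - 20033}{-38356 - 16399} = \frac{- \frac{89316}{10145} - 20033}{-38356 - 16399} = - \frac{203324101}{10145 \left(-54755\right)} = \left(- \frac{203324101}{10145}\right) \left(- \frac{1}{54755}\right) = \frac{203324101}{555489475}$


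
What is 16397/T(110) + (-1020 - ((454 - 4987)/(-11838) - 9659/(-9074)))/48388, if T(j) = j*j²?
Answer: -97455755568557/11086851954739000 ≈ -0.0087902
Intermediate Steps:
T(j) = j³
16397/T(110) + (-1020 - ((454 - 4987)/(-11838) - 9659/(-9074)))/48388 = 16397/(110³) + (-1020 - ((454 - 4987)/(-11838) - 9659/(-9074)))/48388 = 16397/1331000 + (-1020 - (-4533*(-1/11838) - 9659*(-1/9074)))*(1/48388) = 16397*(1/1331000) + (-1020 - (1511/3946 + 743/698))*(1/48388) = 16397/1331000 + (-1020 - 1*996639/688577)*(1/48388) = 16397/1331000 + (-1020 - 996639/688577)*(1/48388) = 16397/1331000 - 703345179/688577*1/48388 = 16397/1331000 - 703345179/33318863876 = -97455755568557/11086851954739000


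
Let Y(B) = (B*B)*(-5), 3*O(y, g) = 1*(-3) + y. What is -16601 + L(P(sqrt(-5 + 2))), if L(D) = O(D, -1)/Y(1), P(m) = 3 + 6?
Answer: -83007/5 ≈ -16601.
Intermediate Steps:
O(y, g) = -1 + y/3 (O(y, g) = (1*(-3) + y)/3 = (-3 + y)/3 = -1 + y/3)
Y(B) = -5*B**2 (Y(B) = B**2*(-5) = -5*B**2)
P(m) = 9
L(D) = 1/5 - D/15 (L(D) = (-1 + D/3)/((-5*1**2)) = (-1 + D/3)/((-5*1)) = (-1 + D/3)/(-5) = (-1 + D/3)*(-1/5) = 1/5 - D/15)
-16601 + L(P(sqrt(-5 + 2))) = -16601 + (1/5 - 1/15*9) = -16601 + (1/5 - 3/5) = -16601 - 2/5 = -83007/5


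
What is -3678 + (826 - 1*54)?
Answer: -2906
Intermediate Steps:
-3678 + (826 - 1*54) = -3678 + (826 - 54) = -3678 + 772 = -2906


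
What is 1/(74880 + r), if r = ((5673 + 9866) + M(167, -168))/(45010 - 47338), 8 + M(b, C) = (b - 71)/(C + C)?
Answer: 16296/1220135765 ≈ 1.3356e-5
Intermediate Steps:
M(b, C) = -8 + (-71 + b)/(2*C) (M(b, C) = -8 + (b - 71)/(C + C) = -8 + (-71 + b)/((2*C)) = -8 + (-71 + b)*(1/(2*C)) = -8 + (-71 + b)/(2*C))
r = -108715/16296 (r = ((5673 + 9866) + (½)*(-71 + 167 - 16*(-168))/(-168))/(45010 - 47338) = (15539 + (½)*(-1/168)*(-71 + 167 + 2688))/(-2328) = (15539 + (½)*(-1/168)*2784)*(-1/2328) = (15539 - 58/7)*(-1/2328) = (108715/7)*(-1/2328) = -108715/16296 ≈ -6.6713)
1/(74880 + r) = 1/(74880 - 108715/16296) = 1/(1220135765/16296) = 16296/1220135765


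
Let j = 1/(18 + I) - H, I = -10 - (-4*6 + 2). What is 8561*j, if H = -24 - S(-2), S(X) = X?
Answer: 5658821/30 ≈ 1.8863e+5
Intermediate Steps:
I = 12 (I = -10 - (-24 + 2) = -10 - 1*(-22) = -10 + 22 = 12)
H = -22 (H = -24 - 1*(-2) = -24 + 2 = -22)
j = 661/30 (j = 1/(18 + 12) - 1*(-22) = 1/30 + 22 = 661/30 ≈ 22.033)
8561*j = 8561*(661/30) = 5658821/30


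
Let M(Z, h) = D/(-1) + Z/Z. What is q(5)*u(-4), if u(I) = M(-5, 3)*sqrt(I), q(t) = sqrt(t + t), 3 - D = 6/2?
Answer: 2*I*sqrt(10) ≈ 6.3246*I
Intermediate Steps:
D = 0 (D = 3 - 6/2 = 3 - 1*3 = 3 - 3 = 0)
q(t) = sqrt(2)*sqrt(t) (q(t) = sqrt(2*t) = sqrt(2)*sqrt(t))
M(Z, h) = 1 (M(Z, h) = 0/(-1) + Z/Z = 0*(-1) + 1 = 0 + 1 = 1)
u(I) = sqrt(I) (u(I) = 1*sqrt(I) = sqrt(I))
q(5)*u(-4) = (sqrt(2)*sqrt(5))*sqrt(-4) = sqrt(10)*(2*I) = 2*I*sqrt(10)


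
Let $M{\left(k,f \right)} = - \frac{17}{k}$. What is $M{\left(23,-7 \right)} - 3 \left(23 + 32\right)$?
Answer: $- \frac{3812}{23} \approx -165.74$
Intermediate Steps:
$M{\left(23,-7 \right)} - 3 \left(23 + 32\right) = - \frac{17}{23} - 3 \left(23 + 32\right) = \left(-17\right) \frac{1}{23} - 3 \cdot 55 = - \frac{17}{23} - 165 = - \frac{3812}{23}$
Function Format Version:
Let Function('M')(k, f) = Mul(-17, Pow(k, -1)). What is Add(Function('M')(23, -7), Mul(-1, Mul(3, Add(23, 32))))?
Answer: Rational(-3812, 23) ≈ -165.74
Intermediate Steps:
Add(Function('M')(23, -7), Mul(-1, Mul(3, Add(23, 32)))) = Add(Mul(-17, Pow(23, -1)), Mul(-1, Mul(3, Add(23, 32)))) = Add(Mul(-17, Rational(1, 23)), Mul(-1, Mul(3, 55))) = Add(Rational(-17, 23), Mul(-1, 165)) = Add(Rational(-17, 23), -165) = Rational(-3812, 23)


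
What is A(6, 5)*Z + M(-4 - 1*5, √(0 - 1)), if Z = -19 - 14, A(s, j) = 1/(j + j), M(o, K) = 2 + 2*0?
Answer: -13/10 ≈ -1.3000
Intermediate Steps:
M(o, K) = 2 (M(o, K) = 2 + 0 = 2)
A(s, j) = 1/(2*j)
Z = -33
A(6, 5)*Z + M(-4 - 1*5, √(0 - 1)) = ((½)/5)*(-33) + 2 = ((½)*(⅕))*(-33) + 2 = (⅒)*(-33) + 2 = -33/10 + 2 = -13/10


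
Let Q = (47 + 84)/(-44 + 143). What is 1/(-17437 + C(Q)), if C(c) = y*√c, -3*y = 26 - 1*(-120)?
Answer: -15536367/270904838983 + 1314*√1441/270904838983 ≈ -5.7166e-5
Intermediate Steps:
Q = 131/99 ≈ 1.3232
y = -146/3 (y = -(26 - 1*(-120))/3 = -(26 + 120)/3 = -⅓*146 = -146/3 ≈ -48.667)
C(c) = -146*√c/3
1/(-17437 + C(Q)) = 1/(-17437 - 146*√1441/99)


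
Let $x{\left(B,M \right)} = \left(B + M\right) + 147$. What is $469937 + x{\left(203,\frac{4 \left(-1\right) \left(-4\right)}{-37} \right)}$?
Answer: $\frac{17400603}{37} \approx 4.7029 \cdot 10^{5}$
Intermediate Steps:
$x{\left(B,M \right)} = 147 + B + M$
$469937 + x{\left(203,\frac{4 \left(-1\right) \left(-4\right)}{-37} \right)} = 469937 + \left(147 + 203 + \frac{4 \left(-1\right) \left(-4\right)}{-37}\right) = 469937 + \left(147 + 203 + \left(-4\right) \left(-4\right) \left(- \frac{1}{37}\right)\right) = 469937 + \left(147 + 203 + 16 \left(- \frac{1}{37}\right)\right) = 469937 + \left(147 + 203 - \frac{16}{37}\right) = 469937 + \frac{12934}{37} = \frac{17400603}{37}$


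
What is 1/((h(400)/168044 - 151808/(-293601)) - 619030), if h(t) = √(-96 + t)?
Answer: -94178644073366600229313062/58299357345154028760592207682545 - 3621413199461211*√19/58299357345154028760592207682545 ≈ -1.6154e-6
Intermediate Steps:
1/((h(400)/168044 - 151808/(-293601)) - 619030) = 1/((√(-96 + 400)/168044 - 151808/(-293601)) - 619030) = 1/((√304*(1/168044) - 151808*(-1/293601)) - 619030) = 1/(((4*√19)*(1/168044) + 151808/293601) - 619030) = 1/((√19/42011 + 151808/293601) - 619030) = 1/((151808/293601 + √19/42011) - 619030) = 1/(-181747675222/293601 + √19/42011)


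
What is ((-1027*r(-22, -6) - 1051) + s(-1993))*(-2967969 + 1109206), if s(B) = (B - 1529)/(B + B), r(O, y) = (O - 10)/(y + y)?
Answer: 42106807313242/5979 ≈ 7.0424e+9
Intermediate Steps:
r(O, y) = (-10 + O)/(2*y) (r(O, y) = (-10 + O)/((2*y)) = (-10 + O)*(1/(2*y)) = (-10 + O)/(2*y))
s(B) = (-1529 + B)/(2*B) (s(B) = (-1529 + B)/((2*B)) = (-1529 + B)*(1/(2*B)) = (-1529 + B)/(2*B))
((-1027*r(-22, -6) - 1051) + s(-1993))*(-2967969 + 1109206) = ((-1027*(-10 - 22)/(2*(-6)) - 1051) + (1/2)*(-1529 - 1993)/(-1993))*(-2967969 + 1109206) = ((-1027*(-1)*(-32)/(2*6) - 1051) + (1/2)*(-1/1993)*(-3522))*(-1858763) = ((-1027*8/3 - 1051) + 1761/1993)*(-1858763) = ((-8216/3 - 1051) + 1761/1993)*(-1858763) = (-11369/3 + 1761/1993)*(-1858763) = -22653134/5979*(-1858763) = 42106807313242/5979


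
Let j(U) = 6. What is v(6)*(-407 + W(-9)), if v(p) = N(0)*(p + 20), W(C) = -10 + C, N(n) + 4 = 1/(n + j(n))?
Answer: 42458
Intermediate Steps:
N(n) = -4 + 1/(6 + n) (N(n) = -4 + 1/(n + 6) = -4 + 1/(6 + n))
v(p) = -230/3 - 23*p/6 (v(p) = ((-23 - 4*0)/(6 + 0))*(p + 20) = ((-23 + 0)/6)*(20 + p) = ((⅙)*(-23))*(20 + p) = -23*(20 + p)/6 = -230/3 - 23*p/6)
v(6)*(-407 + W(-9)) = (-230/3 - 23/6*6)*(-407 + (-10 - 9)) = (-230/3 - 23)*(-407 - 19) = -299/3*(-426) = 42458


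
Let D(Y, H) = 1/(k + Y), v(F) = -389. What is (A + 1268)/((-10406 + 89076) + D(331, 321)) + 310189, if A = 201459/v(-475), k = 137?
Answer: 4442536681451405/14322031229 ≈ 3.1019e+5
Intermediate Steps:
D(Y, H) = 1/(137 + Y)
A = -201459/389 (A = 201459/(-389) = 201459*(-1/389) = -201459/389 ≈ -517.89)
(A + 1268)/((-10406 + 89076) + D(331, 321)) + 310189 = (-201459/389 + 1268)/((-10406 + 89076) + 1/(137 + 331)) + 310189 = 291793/(389*(78670 + 1/468)) + 310189 = 291793/(389*(36817561/468)) + 310189 = (291793/389)*(468/36817561) + 310189 = 136559124/14322031229 + 310189 = 4442536681451405/14322031229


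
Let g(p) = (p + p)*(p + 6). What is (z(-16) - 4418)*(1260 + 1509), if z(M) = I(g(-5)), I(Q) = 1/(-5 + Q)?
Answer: -61168133/5 ≈ -1.2234e+7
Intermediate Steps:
g(p) = 2*p*(6 + p) (g(p) = (2*p)*(6 + p) = 2*p*(6 + p))
z(M) = -1/15 (z(M) = 1/(-5 + 2*(-5)*(6 - 5)) = 1/(-5 + 2*(-5)*1) = 1/(-5 - 10) = 1/(-15) = -1/15)
(z(-16) - 4418)*(1260 + 1509) = (-1/15 - 4418)*(1260 + 1509) = -66271/15*2769 = -61168133/5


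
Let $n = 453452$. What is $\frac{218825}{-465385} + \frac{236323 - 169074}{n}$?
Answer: $- \frac{13585991607}{42205951804} \approx -0.3219$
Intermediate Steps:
$\frac{218825}{-465385} + \frac{236323 - 169074}{n} = \frac{218825}{-465385} + \frac{236323 - 169074}{453452} = 218825 \left(- \frac{1}{465385}\right) + \left(236323 - 169074\right) \frac{1}{453452} = - \frac{43765}{93077} + 67249 \cdot \frac{1}{453452} = - \frac{43765}{93077} + \frac{67249}{453452} = - \frac{13585991607}{42205951804}$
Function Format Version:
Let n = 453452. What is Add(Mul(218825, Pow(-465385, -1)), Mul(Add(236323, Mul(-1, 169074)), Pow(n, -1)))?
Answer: Rational(-13585991607, 42205951804) ≈ -0.32190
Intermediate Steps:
Add(Mul(218825, Pow(-465385, -1)), Mul(Add(236323, Mul(-1, 169074)), Pow(n, -1))) = Add(Mul(218825, Pow(-465385, -1)), Mul(Add(236323, Mul(-1, 169074)), Pow(453452, -1))) = Add(Mul(218825, Rational(-1, 465385)), Mul(Add(236323, -169074), Rational(1, 453452))) = Add(Rational(-43765, 93077), Mul(67249, Rational(1, 453452))) = Add(Rational(-43765, 93077), Rational(67249, 453452)) = Rational(-13585991607, 42205951804)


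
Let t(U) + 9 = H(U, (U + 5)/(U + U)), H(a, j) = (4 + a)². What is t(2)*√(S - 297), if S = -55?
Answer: 108*I*√22 ≈ 506.56*I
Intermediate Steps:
t(U) = -9 + (4 + U)²
t(2)*√(S - 297) = (-9 + (4 + 2)²)*√(-55 - 297) = (-9 + 6²)*√(-352) = (-9 + 36)*(4*I*√22) = 27*(4*I*√22) = 108*I*√22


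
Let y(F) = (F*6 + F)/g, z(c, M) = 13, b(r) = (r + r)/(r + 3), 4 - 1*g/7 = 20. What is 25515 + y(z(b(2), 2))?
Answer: 408227/16 ≈ 25514.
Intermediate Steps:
g = -112 (g = 28 - 7*20 = 28 - 140 = -112)
b(r) = 2*r/(3 + r) (b(r) = (2*r)/(3 + r) = 2*r/(3 + r))
y(F) = -F/16 (y(F) = (F*6 + F)/(-112) = (6*F + F)*(-1/112) = (7*F)*(-1/112) = -F/16)
25515 + y(z(b(2), 2)) = 25515 - 1/16*13 = 25515 - 13/16 = 408227/16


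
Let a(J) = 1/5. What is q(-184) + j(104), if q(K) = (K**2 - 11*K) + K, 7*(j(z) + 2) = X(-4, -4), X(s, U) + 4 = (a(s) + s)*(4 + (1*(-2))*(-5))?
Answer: 1249004/35 ≈ 35686.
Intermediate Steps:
a(J) = 1/5
X(s, U) = -6/5 + 14*s (X(s, U) = -4 + (1/5 + s)*(4 + (1*(-2))*(-5)) = -4 + (1/5 + s)*(4 - 2*(-5)) = -4 + (1/5 + s)*(4 + 10) = -4 + (1/5 + s)*14 = -4 + (14/5 + 14*s) = -6/5 + 14*s)
j(z) = -356/35 (j(z) = -2 + (-6/5 + 14*(-4))/7 = -2 + (-6/5 - 56)/7 = -2 + (1/7)*(-286/5) = -2 - 286/35 = -356/35)
q(K) = K**2 - 10*K
q(-184) + j(104) = -184*(-10 - 184) - 356/35 = -184*(-194) - 356/35 = 35696 - 356/35 = 1249004/35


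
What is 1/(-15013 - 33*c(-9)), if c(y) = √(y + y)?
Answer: I/(-15013*I + 99*√2) ≈ -6.6603e-5 + 6.2112e-7*I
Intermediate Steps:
c(y) = √2*√y (c(y) = √(2*y) = √2*√y)
1/(-15013 - 33*c(-9)) = 1/(-15013 - 33*√2*√(-9)) = 1/(-15013 - 33*√2*3*I) = 1/(-15013 - 99*I*√2)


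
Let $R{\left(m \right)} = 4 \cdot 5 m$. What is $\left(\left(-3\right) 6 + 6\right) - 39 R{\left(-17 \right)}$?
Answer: $13248$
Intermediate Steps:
$R{\left(m \right)} = 20 m$
$\left(\left(-3\right) 6 + 6\right) - 39 R{\left(-17 \right)} = \left(\left(-3\right) 6 + 6\right) - 39 \cdot 20 \left(-17\right) = \left(-18 + 6\right) - -13260 = -12 + 13260 = 13248$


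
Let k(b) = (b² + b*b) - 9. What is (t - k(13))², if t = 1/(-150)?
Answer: 2435521201/22500 ≈ 1.0825e+5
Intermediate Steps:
t = -1/150 ≈ -0.0066667
k(b) = -9 + 2*b² (k(b) = (b² + b²) - 9 = 2*b² - 9 = -9 + 2*b²)
(t - k(13))² = (-1/150 - (-9 + 2*13²))² = (-1/150 - (-9 + 2*169))² = (-1/150 - (-9 + 338))² = (-1/150 - 1*329)² = (-1/150 - 329)² = (-49351/150)² = 2435521201/22500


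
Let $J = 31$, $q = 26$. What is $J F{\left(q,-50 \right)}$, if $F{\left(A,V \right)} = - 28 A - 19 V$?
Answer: $6882$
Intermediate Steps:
$J F{\left(q,-50 \right)} = 31 \left(\left(-28\right) 26 - -950\right) = 31 \left(-728 + 950\right) = 31 \cdot 222 = 6882$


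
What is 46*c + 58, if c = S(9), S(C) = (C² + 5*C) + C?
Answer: 6268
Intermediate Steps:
S(C) = C² + 6*C
c = 135 (c = 9*(6 + 9) = 9*15 = 135)
46*c + 58 = 46*135 + 58 = 6210 + 58 = 6268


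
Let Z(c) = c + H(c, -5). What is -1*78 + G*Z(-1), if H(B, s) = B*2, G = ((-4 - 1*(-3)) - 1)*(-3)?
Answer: -96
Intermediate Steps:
G = 6 (G = ((-4 + 3) - 1)*(-3) = (-1 - 1)*(-3) = -2*(-3) = 6)
H(B, s) = 2*B
Z(c) = 3*c (Z(c) = c + 2*c = 3*c)
-1*78 + G*Z(-1) = -1*78 + 6*(3*(-1)) = -78 + 6*(-3) = -78 - 18 = -96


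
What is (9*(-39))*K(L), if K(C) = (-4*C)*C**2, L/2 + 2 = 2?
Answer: 0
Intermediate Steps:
L = 0 (L = -4 + 2*2 = -4 + 4 = 0)
K(C) = -4*C**3
(9*(-39))*K(L) = (9*(-39))*(-4*0**3) = -(-1404)*0 = -351*0 = 0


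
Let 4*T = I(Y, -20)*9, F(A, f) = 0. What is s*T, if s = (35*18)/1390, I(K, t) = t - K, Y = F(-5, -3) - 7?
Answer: -7371/556 ≈ -13.257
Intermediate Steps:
Y = -7 (Y = 0 - 7 = -7)
T = -117/4 (T = ((-20 - 1*(-7))*9)/4 = ((-20 + 7)*9)/4 = (-13*9)/4 = (¼)*(-117) = -117/4 ≈ -29.250)
s = 63/139 (s = 630*(1/1390) = 63/139 ≈ 0.45324)
s*T = (63/139)*(-117/4) = -7371/556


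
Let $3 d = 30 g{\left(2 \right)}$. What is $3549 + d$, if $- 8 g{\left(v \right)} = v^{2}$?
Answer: $3544$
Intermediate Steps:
$g{\left(v \right)} = - \frac{v^{2}}{8}$
$d = -5$ ($d = \frac{30 \left(- \frac{2^{2}}{8}\right)}{3} = \frac{30 \left(\left(- \frac{1}{8}\right) 4\right)}{3} = \frac{30 \left(- \frac{1}{2}\right)}{3} = \frac{1}{3} \left(-15\right) = -5$)
$3549 + d = 3549 - 5 = 3544$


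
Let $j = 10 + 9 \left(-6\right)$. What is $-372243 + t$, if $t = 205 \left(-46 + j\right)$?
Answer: $-390693$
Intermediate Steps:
$j = -44$ ($j = 10 - 54 = -44$)
$t = -18450$ ($t = 205 \left(-46 - 44\right) = 205 \left(-90\right) = -18450$)
$-372243 + t = -372243 - 18450 = -390693$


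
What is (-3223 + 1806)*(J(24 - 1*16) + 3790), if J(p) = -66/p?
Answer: -21434959/4 ≈ -5.3587e+6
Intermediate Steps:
(-3223 + 1806)*(J(24 - 1*16) + 3790) = (-3223 + 1806)*(-66/(24 - 1*16) + 3790) = -1417*(-66/(24 - 16) + 3790) = -1417*(-66/8 + 3790) = -1417*(-66*⅛ + 3790) = -1417*(-33/4 + 3790) = -1417*15127/4 = -21434959/4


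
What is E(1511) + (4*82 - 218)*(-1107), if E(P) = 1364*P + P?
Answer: 1940745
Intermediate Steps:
E(P) = 1365*P
E(1511) + (4*82 - 218)*(-1107) = 1365*1511 + (4*82 - 218)*(-1107) = 2062515 + (328 - 218)*(-1107) = 2062515 + 110*(-1107) = 2062515 - 121770 = 1940745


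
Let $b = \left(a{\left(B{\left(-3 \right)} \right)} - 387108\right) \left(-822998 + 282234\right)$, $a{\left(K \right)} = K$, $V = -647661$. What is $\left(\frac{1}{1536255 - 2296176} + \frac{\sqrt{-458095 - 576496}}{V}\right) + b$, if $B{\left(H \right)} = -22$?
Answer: $\frac{159086396831781719}{759921} - \frac{i \sqrt{1034591}}{647661} \approx 2.0935 \cdot 10^{11} - 0.0015705 i$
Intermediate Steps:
$b = 209345967320$ ($b = \left(-22 - 387108\right) \left(-822998 + 282234\right) = \left(-387130\right) \left(-540764\right) = 209345967320$)
$\left(\frac{1}{1536255 - 2296176} + \frac{\sqrt{-458095 - 576496}}{V}\right) + b = \left(\frac{1}{1536255 - 2296176} + \frac{\sqrt{-458095 - 576496}}{-647661}\right) + 209345967320 = \left(\frac{1}{-759921} + \sqrt{-1034591} \left(- \frac{1}{647661}\right)\right) + 209345967320 = \left(- \frac{1}{759921} + i \sqrt{1034591} \left(- \frac{1}{647661}\right)\right) + 209345967320 = \left(- \frac{1}{759921} - \frac{i \sqrt{1034591}}{647661}\right) + 209345967320 = \frac{159086396831781719}{759921} - \frac{i \sqrt{1034591}}{647661}$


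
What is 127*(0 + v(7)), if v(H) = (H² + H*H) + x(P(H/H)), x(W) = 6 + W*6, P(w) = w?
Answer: 13970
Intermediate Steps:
x(W) = 6 + 6*W
v(H) = 12 + 2*H² (v(H) = (H² + H*H) + (6 + 6*(H/H)) = (H² + H²) + (6 + 6*1) = 2*H² + (6 + 6) = 2*H² + 12 = 12 + 2*H²)
127*(0 + v(7)) = 127*(0 + (12 + 2*7²)) = 127*(0 + (12 + 2*49)) = 127*(0 + (12 + 98)) = 127*(0 + 110) = 127*110 = 13970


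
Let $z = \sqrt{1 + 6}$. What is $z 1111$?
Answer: $1111 \sqrt{7} \approx 2939.4$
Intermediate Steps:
$z = \sqrt{7} \approx 2.6458$
$z 1111 = \sqrt{7} \cdot 1111 = 1111 \sqrt{7}$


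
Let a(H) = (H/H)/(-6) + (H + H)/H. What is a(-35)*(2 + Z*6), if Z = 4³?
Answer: 2123/3 ≈ 707.67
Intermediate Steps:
Z = 64
a(H) = 11/6 (a(H) = 1*(-⅙) + (2*H)/H = -⅙ + 2 = 11/6)
a(-35)*(2 + Z*6) = 11*(2 + 64*6)/6 = 11*(2 + 384)/6 = (11/6)*386 = 2123/3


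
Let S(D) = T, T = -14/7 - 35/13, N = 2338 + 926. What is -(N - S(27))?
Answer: -42493/13 ≈ -3268.7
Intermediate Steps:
N = 3264
T = -61/13 (T = -14*⅐ - 35*1/13 = -2 - 35/13 = -61/13 ≈ -4.6923)
S(D) = -61/13
-(N - S(27)) = -(3264 - 1*(-61/13)) = -(3264 + 61/13) = -1*42493/13 = -42493/13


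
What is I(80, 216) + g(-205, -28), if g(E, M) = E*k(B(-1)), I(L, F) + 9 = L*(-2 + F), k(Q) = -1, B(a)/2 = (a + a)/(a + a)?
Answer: 17316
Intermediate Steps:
B(a) = 2 (B(a) = 2*((a + a)/(a + a)) = 2*((2*a)/((2*a))) = 2*((2*a)*(1/(2*a))) = 2*1 = 2)
I(L, F) = -9 + L*(-2 + F)
g(E, M) = -E (g(E, M) = E*(-1) = -E)
I(80, 216) + g(-205, -28) = (-9 - 2*80 + 216*80) - 1*(-205) = (-9 - 160 + 17280) + 205 = 17111 + 205 = 17316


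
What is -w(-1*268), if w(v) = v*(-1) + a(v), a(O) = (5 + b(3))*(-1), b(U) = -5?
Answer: -268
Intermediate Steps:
a(O) = 0 (a(O) = (5 - 5)*(-1) = 0*(-1) = 0)
w(v) = -v (w(v) = v*(-1) + 0 = -v + 0 = -v)
-w(-1*268) = -(-1)*(-1*268) = -(-1)*(-268) = -1*268 = -268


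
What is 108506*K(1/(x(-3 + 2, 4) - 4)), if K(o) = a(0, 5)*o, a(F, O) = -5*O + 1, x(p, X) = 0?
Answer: 651036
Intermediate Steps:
a(F, O) = 1 - 5*O
K(o) = -24*o (K(o) = (1 - 5*5)*o = (1 - 25)*o = -24*o)
108506*K(1/(x(-3 + 2, 4) - 4)) = 108506*(-24/(0 - 4)) = 108506*(-24/(-4)) = 108506*(-24*(-¼)) = 108506*6 = 651036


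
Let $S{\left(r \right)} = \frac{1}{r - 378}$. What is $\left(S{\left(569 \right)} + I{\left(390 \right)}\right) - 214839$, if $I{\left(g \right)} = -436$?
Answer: $- \frac{41117524}{191} \approx -2.1528 \cdot 10^{5}$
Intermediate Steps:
$S{\left(r \right)} = \frac{1}{-378 + r}$
$\left(S{\left(569 \right)} + I{\left(390 \right)}\right) - 214839 = \left(\frac{1}{-378 + 569} - 436\right) - 214839 = \left(\frac{1}{191} - 436\right) - 214839 = - \frac{83275}{191} - 214839 = - \frac{41117524}{191}$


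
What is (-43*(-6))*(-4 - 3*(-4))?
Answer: 2064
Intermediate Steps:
(-43*(-6))*(-4 - 3*(-4)) = 258*(-4 + 12) = 258*8 = 2064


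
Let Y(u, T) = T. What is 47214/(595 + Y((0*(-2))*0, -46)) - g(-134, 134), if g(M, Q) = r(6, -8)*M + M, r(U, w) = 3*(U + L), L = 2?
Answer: 3436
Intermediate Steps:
r(U, w) = 6 + 3*U (r(U, w) = 3*(U + 2) = 3*(2 + U) = 6 + 3*U)
g(M, Q) = 25*M (g(M, Q) = (6 + 3*6)*M + M = (6 + 18)*M + M = 24*M + M = 25*M)
47214/(595 + Y((0*(-2))*0, -46)) - g(-134, 134) = 47214/(595 - 46) - 25*(-134) = 47214/549 - 1*(-3350) = 47214*(1/549) + 3350 = 86 + 3350 = 3436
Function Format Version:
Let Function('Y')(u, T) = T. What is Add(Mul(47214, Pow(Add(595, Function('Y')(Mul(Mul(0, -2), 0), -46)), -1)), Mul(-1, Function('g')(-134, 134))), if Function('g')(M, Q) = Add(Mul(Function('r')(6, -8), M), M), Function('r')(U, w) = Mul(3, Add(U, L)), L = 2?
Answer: 3436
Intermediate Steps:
Function('r')(U, w) = Add(6, Mul(3, U)) (Function('r')(U, w) = Mul(3, Add(U, 2)) = Mul(3, Add(2, U)) = Add(6, Mul(3, U)))
Function('g')(M, Q) = Mul(25, M) (Function('g')(M, Q) = Add(Mul(Add(6, Mul(3, 6)), M), M) = Add(Mul(Add(6, 18), M), M) = Add(Mul(24, M), M) = Mul(25, M))
Add(Mul(47214, Pow(Add(595, Function('Y')(Mul(Mul(0, -2), 0), -46)), -1)), Mul(-1, Function('g')(-134, 134))) = Add(Mul(47214, Pow(Add(595, -46), -1)), Mul(-1, Mul(25, -134))) = Add(Mul(47214, Pow(549, -1)), Mul(-1, -3350)) = Add(Mul(47214, Rational(1, 549)), 3350) = Add(86, 3350) = 3436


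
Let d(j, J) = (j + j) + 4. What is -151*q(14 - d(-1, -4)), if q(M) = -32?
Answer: 4832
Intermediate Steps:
d(j, J) = 4 + 2*j (d(j, J) = 2*j + 4 = 4 + 2*j)
-151*q(14 - d(-1, -4)) = -151*(-32) = 4832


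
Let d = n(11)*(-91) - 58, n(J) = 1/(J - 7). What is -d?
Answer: 323/4 ≈ 80.750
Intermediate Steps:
n(J) = 1/(-7 + J)
d = -323/4 (d = -91/(-7 + 11) - 58 = -91/4 - 58 = -323/4 ≈ -80.750)
-d = -1*(-323/4) = 323/4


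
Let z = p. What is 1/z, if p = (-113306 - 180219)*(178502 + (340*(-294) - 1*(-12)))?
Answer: -1/23057562850 ≈ -4.3370e-11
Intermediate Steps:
p = -23057562850 (p = -293525*(178502 + (-99960 + 12)) = -293525*(178502 - 99948) = -293525*78554 = -23057562850)
z = -23057562850
1/z = 1/(-23057562850) = -1/23057562850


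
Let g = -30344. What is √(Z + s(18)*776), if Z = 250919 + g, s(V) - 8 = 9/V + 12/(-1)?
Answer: √217859 ≈ 466.75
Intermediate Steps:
s(V) = -4 + 9/V (s(V) = 8 + (9/V + 12/(-1)) = 8 + (9/V + 12*(-1)) = 8 + (9/V - 12) = 8 + (-12 + 9/V) = -4 + 9/V)
Z = 220575 (Z = 250919 - 30344 = 220575)
√(Z + s(18)*776) = √(220575 + (-4 + 9/18)*776) = √(220575 + (-4 + 9*(1/18))*776) = √(220575 + (-4 + ½)*776) = √(220575 - 7/2*776) = √(220575 - 2716) = √217859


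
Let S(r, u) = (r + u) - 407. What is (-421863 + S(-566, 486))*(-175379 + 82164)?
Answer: 39369355250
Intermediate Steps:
S(r, u) = -407 + r + u
(-421863 + S(-566, 486))*(-175379 + 82164) = (-421863 + (-407 - 566 + 486))*(-175379 + 82164) = (-421863 - 487)*(-93215) = -422350*(-93215) = 39369355250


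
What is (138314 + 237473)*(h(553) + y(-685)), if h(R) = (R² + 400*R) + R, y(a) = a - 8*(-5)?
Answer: 198008558679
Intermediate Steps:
y(a) = 40 + a (y(a) = a + 40 = 40 + a)
h(R) = R² + 401*R
(138314 + 237473)*(h(553) + y(-685)) = (138314 + 237473)*(553*(401 + 553) + (40 - 685)) = 375787*(553*954 - 645) = 375787*(527562 - 645) = 375787*526917 = 198008558679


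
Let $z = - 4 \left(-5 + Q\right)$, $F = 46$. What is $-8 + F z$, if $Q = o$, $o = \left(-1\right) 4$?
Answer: $1648$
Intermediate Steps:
$o = -4$
$Q = -4$
$z = 36$ ($z = - 4 \left(-5 - 4\right) = \left(-4\right) \left(-9\right) = 36$)
$-8 + F z = -8 + 46 \cdot 36 = -8 + 1656 = 1648$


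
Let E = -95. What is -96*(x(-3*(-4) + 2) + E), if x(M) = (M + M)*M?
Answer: -28512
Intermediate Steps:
x(M) = 2*M² (x(M) = (2*M)*M = 2*M²)
-96*(x(-3*(-4) + 2) + E) = -96*(2*(-3*(-4) + 2)² - 95) = -96*(2*(12 + 2)² - 95) = -96*(2*14² - 95) = -96*(2*196 - 95) = -96*(392 - 95) = -96*297 = -28512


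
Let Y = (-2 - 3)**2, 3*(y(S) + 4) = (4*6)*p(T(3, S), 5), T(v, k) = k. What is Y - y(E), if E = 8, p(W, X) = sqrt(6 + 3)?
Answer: 5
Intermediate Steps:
p(W, X) = 3 (p(W, X) = sqrt(9) = 3)
y(S) = 20 (y(S) = -4 + ((4*6)*3)/3 = -4 + (24*3)/3 = -4 + (1/3)*72 = -4 + 24 = 20)
Y = 25 (Y = (-5)**2 = 25)
Y - y(E) = 25 - 1*20 = 25 - 20 = 5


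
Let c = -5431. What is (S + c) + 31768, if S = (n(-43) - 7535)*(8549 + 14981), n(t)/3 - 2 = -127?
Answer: -186095963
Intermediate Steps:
n(t) = -375 (n(t) = 6 + 3*(-127) = 6 - 381 = -375)
S = -186122300 (S = (-375 - 7535)*(8549 + 14981) = -7910*23530 = -186122300)
(S + c) + 31768 = (-186122300 - 5431) + 31768 = -186127731 + 31768 = -186095963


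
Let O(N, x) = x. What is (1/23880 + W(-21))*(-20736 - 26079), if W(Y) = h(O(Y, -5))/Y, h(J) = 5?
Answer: 124193953/11144 ≈ 11144.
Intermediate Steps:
W(Y) = 5/Y
(1/23880 + W(-21))*(-20736 - 26079) = (1/23880 + 5/(-21))*(-20736 - 26079) = (1/23880 + 5*(-1/21))*(-46815) = (1/23880 - 5/21)*(-46815) = -39793/167160*(-46815) = 124193953/11144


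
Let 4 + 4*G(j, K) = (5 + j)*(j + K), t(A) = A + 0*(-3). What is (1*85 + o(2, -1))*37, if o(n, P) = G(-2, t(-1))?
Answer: 12099/4 ≈ 3024.8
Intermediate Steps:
t(A) = A (t(A) = A + 0 = A)
G(j, K) = -1 + (5 + j)*(K + j)/4 (G(j, K) = -1 + ((5 + j)*(j + K))/4 = -1 + ((5 + j)*(K + j))/4 = -1 + (5 + j)*(K + j)/4)
o(n, P) = -13/4 (o(n, P) = -1 + (¼)*(-2)² + (5/4)*(-1) + (5/4)*(-2) + (¼)*(-1)*(-2) = -1 + (¼)*4 - 5/4 - 5/2 + ½ = -1 + 1 - 5/4 - 5/2 + ½ = -13/4)
(1*85 + o(2, -1))*37 = (1*85 - 13/4)*37 = (85 - 13/4)*37 = (327/4)*37 = 12099/4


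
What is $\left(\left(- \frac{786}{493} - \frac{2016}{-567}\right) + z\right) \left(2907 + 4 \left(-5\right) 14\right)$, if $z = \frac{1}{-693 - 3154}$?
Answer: $\frac{87931356439}{17069139} \approx 5151.5$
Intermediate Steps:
$z = - \frac{1}{3847}$ ($z = \frac{1}{-3847} = - \frac{1}{3847} \approx -0.00025994$)
$\left(\left(- \frac{786}{493} - \frac{2016}{-567}\right) + z\right) \left(2907 + 4 \left(-5\right) 14\right) = \left(\left(- \frac{786}{493} - \frac{2016}{-567}\right) - \frac{1}{3847}\right) \left(2907 + 4 \left(-5\right) 14\right) = \left(\left(\left(-786\right) \frac{1}{493} - - \frac{32}{9}\right) - \frac{1}{3847}\right) \left(2907 - 280\right) = \left(\left(- \frac{786}{493} + \frac{32}{9}\right) - \frac{1}{3847}\right) \left(2907 - 280\right) = \left(\frac{8702}{4437} - \frac{1}{3847}\right) 2627 = \frac{33472157}{17069139} \cdot 2627 = \frac{87931356439}{17069139}$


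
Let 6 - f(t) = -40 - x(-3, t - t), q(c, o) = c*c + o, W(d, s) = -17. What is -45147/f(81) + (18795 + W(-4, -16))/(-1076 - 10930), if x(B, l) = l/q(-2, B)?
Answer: -11802145/12006 ≈ -983.02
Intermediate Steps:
q(c, o) = o + c² (q(c, o) = c² + o = o + c²)
x(B, l) = l/(4 + B) (x(B, l) = l/(B + (-2)²) = l/(B + 4) = l/(4 + B))
f(t) = 46 (f(t) = 6 - (-40 - (t - t)/(4 - 3)) = 6 - (-40 - 0/1) = 6 - (-40 - 0) = 6 - (-40 - 1*0) = 6 - (-40 + 0) = 6 - 1*(-40) = 6 + 40 = 46)
-45147/f(81) + (18795 + W(-4, -16))/(-1076 - 10930) = -45147/46 + (18795 - 17)/(-1076 - 10930) = -45147*1/46 + 18778/(-12006) = -45147/46 + 18778*(-1/12006) = -45147/46 - 9389/6003 = -11802145/12006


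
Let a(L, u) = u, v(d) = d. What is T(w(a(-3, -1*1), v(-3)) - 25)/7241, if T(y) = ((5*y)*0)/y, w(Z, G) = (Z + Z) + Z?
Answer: 0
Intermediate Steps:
w(Z, G) = 3*Z (w(Z, G) = 2*Z + Z = 3*Z)
T(y) = 0 (T(y) = 0/y = 0)
T(w(a(-3, -1*1), v(-3)) - 25)/7241 = 0/7241 = 0*(1/7241) = 0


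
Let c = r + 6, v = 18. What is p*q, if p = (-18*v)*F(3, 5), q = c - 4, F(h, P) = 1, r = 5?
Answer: -2268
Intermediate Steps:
c = 11 (c = 5 + 6 = 11)
q = 7 (q = 11 - 4 = 7)
p = -324 (p = -18*18*1 = -324*1 = -324)
p*q = -324*7 = -2268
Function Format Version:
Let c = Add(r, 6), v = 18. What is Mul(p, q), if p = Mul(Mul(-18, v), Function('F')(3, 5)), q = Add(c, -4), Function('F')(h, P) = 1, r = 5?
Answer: -2268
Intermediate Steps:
c = 11 (c = Add(5, 6) = 11)
q = 7 (q = Add(11, -4) = 7)
p = -324 (p = Mul(Mul(-18, 18), 1) = Mul(-324, 1) = -324)
Mul(p, q) = Mul(-324, 7) = -2268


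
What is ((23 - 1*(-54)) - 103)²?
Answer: 676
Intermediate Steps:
((23 - 1*(-54)) - 103)² = ((23 + 54) - 103)² = (77 - 103)² = (-26)² = 676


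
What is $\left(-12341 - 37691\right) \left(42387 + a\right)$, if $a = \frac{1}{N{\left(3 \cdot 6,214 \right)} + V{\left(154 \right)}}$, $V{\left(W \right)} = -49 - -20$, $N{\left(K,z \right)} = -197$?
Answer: $- \frac{239639796376}{113} \approx -2.1207 \cdot 10^{9}$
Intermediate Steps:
$V{\left(W \right)} = -29$ ($V{\left(W \right)} = -49 + 20 = -29$)
$a = - \frac{1}{226}$ ($a = \frac{1}{-197 - 29} = \frac{1}{-226} = - \frac{1}{226} \approx -0.0044248$)
$\left(-12341 - 37691\right) \left(42387 + a\right) = \left(-12341 - 37691\right) \left(42387 - \frac{1}{226}\right) = \left(-50032\right) \frac{9579461}{226} = - \frac{239639796376}{113}$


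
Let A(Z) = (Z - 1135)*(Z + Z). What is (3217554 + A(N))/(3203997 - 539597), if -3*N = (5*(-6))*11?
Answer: 1496027/1332200 ≈ 1.1230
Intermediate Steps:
N = 110 (N = -5*(-6)*11/3 = -(-10)*11 = -⅓*(-330) = 110)
A(Z) = 2*Z*(-1135 + Z) (A(Z) = (-1135 + Z)*(2*Z) = 2*Z*(-1135 + Z))
(3217554 + A(N))/(3203997 - 539597) = (3217554 + 2*110*(-1135 + 110))/(3203997 - 539597) = (3217554 + 2*110*(-1025))/2664400 = (3217554 - 225500)*(1/2664400) = 2992054*(1/2664400) = 1496027/1332200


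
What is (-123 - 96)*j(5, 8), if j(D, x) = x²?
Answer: -14016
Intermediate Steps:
(-123 - 96)*j(5, 8) = (-123 - 96)*8² = -219*64 = -14016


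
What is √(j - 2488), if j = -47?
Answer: 13*I*√15 ≈ 50.349*I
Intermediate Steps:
√(j - 2488) = √(-47 - 2488) = √(-2535) = 13*I*√15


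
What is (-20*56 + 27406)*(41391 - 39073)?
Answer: 60930948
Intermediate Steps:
(-20*56 + 27406)*(41391 - 39073) = (-1120 + 27406)*2318 = 26286*2318 = 60930948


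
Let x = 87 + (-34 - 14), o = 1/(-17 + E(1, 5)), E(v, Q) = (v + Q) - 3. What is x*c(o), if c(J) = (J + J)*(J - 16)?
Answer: 8775/98 ≈ 89.541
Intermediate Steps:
E(v, Q) = -3 + Q + v (E(v, Q) = (Q + v) - 3 = -3 + Q + v)
o = -1/14 (o = 1/(-17 + (-3 + 5 + 1)) = 1/(-17 + 3) = 1/(-14) = -1/14 ≈ -0.071429)
x = 39 (x = 87 - 48 = 39)
c(J) = 2*J*(-16 + J) (c(J) = (2*J)*(-16 + J) = 2*J*(-16 + J))
x*c(o) = 39*(2*(-1/14)*(-16 - 1/14)) = 39*(2*(-1/14)*(-225/14)) = 39*(225/98) = 8775/98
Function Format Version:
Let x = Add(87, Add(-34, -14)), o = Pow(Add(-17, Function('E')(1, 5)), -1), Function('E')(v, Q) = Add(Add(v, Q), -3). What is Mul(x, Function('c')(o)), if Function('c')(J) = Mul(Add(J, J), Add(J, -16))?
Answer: Rational(8775, 98) ≈ 89.541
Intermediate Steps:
Function('E')(v, Q) = Add(-3, Q, v) (Function('E')(v, Q) = Add(Add(Q, v), -3) = Add(-3, Q, v))
o = Rational(-1, 14) (o = Pow(Add(-17, Add(-3, 5, 1)), -1) = Pow(Add(-17, 3), -1) = Pow(-14, -1) = Rational(-1, 14) ≈ -0.071429)
x = 39 (x = Add(87, -48) = 39)
Function('c')(J) = Mul(2, J, Add(-16, J)) (Function('c')(J) = Mul(Mul(2, J), Add(-16, J)) = Mul(2, J, Add(-16, J)))
Mul(x, Function('c')(o)) = Mul(39, Mul(2, Rational(-1, 14), Add(-16, Rational(-1, 14)))) = Mul(39, Mul(2, Rational(-1, 14), Rational(-225, 14))) = Mul(39, Rational(225, 98)) = Rational(8775, 98)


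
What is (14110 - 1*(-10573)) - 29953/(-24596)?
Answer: 55193911/2236 ≈ 24684.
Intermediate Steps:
(14110 - 1*(-10573)) - 29953/(-24596) = (14110 + 10573) - 29953*(-1)/24596 = 24683 - 1*(-2723/2236) = 24683 + 2723/2236 = 55193911/2236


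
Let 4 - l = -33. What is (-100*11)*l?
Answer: -40700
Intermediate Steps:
l = 37 (l = 4 - 1*(-33) = 4 + 33 = 37)
(-100*11)*l = -100*11*37 = -1100*37 = -40700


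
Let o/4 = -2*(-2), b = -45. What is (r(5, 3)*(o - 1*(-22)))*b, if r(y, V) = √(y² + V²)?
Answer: -1710*√34 ≈ -9970.9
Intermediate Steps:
o = 16 (o = 4*(-2*(-2)) = 4*4 = 16)
r(y, V) = √(V² + y²)
(r(5, 3)*(o - 1*(-22)))*b = (√(3² + 5²)*(16 - 1*(-22)))*(-45) = (√(9 + 25)*(16 + 22))*(-45) = (√34*38)*(-45) = (38*√34)*(-45) = -1710*√34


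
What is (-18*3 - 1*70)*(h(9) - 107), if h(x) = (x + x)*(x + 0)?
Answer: -6820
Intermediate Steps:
h(x) = 2*x² (h(x) = (2*x)*x = 2*x²)
(-18*3 - 1*70)*(h(9) - 107) = (-18*3 - 1*70)*(2*9² - 107) = (-54 - 70)*(2*81 - 107) = -124*(162 - 107) = -124*55 = -6820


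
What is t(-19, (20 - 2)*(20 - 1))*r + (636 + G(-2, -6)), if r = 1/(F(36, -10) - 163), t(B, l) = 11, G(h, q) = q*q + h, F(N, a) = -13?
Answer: 10719/16 ≈ 669.94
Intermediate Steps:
G(h, q) = h + q² (G(h, q) = q² + h = h + q²)
r = -1/176 (r = 1/(-13 - 163) = 1/(-176) = -1/176 ≈ -0.0056818)
t(-19, (20 - 2)*(20 - 1))*r + (636 + G(-2, -6)) = 11*(-1/176) + (636 + (-2 + (-6)²)) = -1/16 + (636 + (-2 + 36)) = -1/16 + (636 + 34) = -1/16 + 670 = 10719/16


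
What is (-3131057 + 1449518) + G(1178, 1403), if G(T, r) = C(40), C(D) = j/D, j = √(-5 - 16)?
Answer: -1681539 + I*√21/40 ≈ -1.6815e+6 + 0.11456*I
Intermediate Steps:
j = I*√21 (j = √(-21) = I*√21 ≈ 4.5826*I)
C(D) = I*√21/D (C(D) = (I*√21)/D = I*√21/D)
G(T, r) = I*√21/40
(-3131057 + 1449518) + G(1178, 1403) = (-3131057 + 1449518) + I*√21/40 = -1681539 + I*√21/40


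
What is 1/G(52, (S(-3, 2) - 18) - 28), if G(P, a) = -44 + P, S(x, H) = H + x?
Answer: 1/8 ≈ 0.12500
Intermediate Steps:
1/G(52, (S(-3, 2) - 18) - 28) = 1/(-44 + 52) = 1/8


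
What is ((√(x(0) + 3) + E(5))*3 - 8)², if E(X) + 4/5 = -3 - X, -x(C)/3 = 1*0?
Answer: 30259/25 - 1032*√3/5 ≈ 852.86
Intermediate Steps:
x(C) = 0 (x(C) = -3*0 = 0)
E(X) = -19/5 - X (E(X) = -⅘ + (-3 - X) = -19/5 - X)
((√(x(0) + 3) + E(5))*3 - 8)² = ((√(0 + 3) + (-19/5 - 1*5))*3 - 8)² = ((√3 + (-19/5 - 5))*3 - 8)² = ((√3 - 44/5)*3 - 8)² = ((-44/5 + √3)*3 - 8)² = ((-132/5 + 3*√3) - 8)² = (-172/5 + 3*√3)²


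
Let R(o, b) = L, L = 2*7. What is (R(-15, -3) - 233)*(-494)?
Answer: 108186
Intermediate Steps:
L = 14
R(o, b) = 14
(R(-15, -3) - 233)*(-494) = (14 - 233)*(-494) = -219*(-494) = 108186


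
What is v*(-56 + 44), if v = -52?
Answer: 624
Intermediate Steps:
v*(-56 + 44) = -52*(-56 + 44) = -52*(-12) = 624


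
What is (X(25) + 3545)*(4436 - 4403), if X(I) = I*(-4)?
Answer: 113685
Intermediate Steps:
X(I) = -4*I
(X(25) + 3545)*(4436 - 4403) = (-4*25 + 3545)*(4436 - 4403) = (-100 + 3545)*33 = 3445*33 = 113685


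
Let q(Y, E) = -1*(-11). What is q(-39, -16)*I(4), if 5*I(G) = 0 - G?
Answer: -44/5 ≈ -8.8000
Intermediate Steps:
I(G) = -G/5 (I(G) = (0 - G)/5 = (-G)/5 = -G/5)
q(Y, E) = 11
q(-39, -16)*I(4) = 11*(-⅕*4) = 11*(-⅘) = -44/5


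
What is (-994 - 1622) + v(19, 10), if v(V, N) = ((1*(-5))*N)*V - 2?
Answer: -3568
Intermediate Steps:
v(V, N) = -2 - 5*N*V (v(V, N) = (-5*N)*V - 2 = -5*N*V - 2 = -2 - 5*N*V)
(-994 - 1622) + v(19, 10) = (-994 - 1622) + (-2 - 5*10*19) = -2616 + (-2 - 950) = -2616 - 952 = -3568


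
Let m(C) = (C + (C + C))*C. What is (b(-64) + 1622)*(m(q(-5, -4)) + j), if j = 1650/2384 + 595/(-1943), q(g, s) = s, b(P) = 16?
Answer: 91780762437/1158028 ≈ 79256.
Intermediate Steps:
m(C) = 3*C² (m(C) = (C + 2*C)*C = (3*C)*C = 3*C²)
j = 893735/2316056 (j = 1650*(1/2384) + 595*(-1/1943) = 825/1192 - 595/1943 = 893735/2316056 ≈ 0.38589)
(b(-64) + 1622)*(m(q(-5, -4)) + j) = (16 + 1622)*(3*(-4)² + 893735/2316056) = 1638*(3*16 + 893735/2316056) = 1638*(48 + 893735/2316056) = 1638*(112064423/2316056) = 91780762437/1158028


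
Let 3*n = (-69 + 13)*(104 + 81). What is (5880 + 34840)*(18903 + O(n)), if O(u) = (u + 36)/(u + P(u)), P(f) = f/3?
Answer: 199367938842/259 ≈ 7.6976e+8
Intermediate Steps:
P(f) = f/3 (P(f) = f*(⅓) = f/3)
n = -10360/3 (n = ((-69 + 13)*(104 + 81))/3 = (-56*185)/3 = (⅓)*(-10360) = -10360/3 ≈ -3453.3)
O(u) = 3*(36 + u)/(4*u) (O(u) = (u + 36)/(u + u/3) = (36 + u)/((4*u/3)) = (36 + u)*(3/(4*u)) = 3*(36 + u)/(4*u))
(5880 + 34840)*(18903 + O(n)) = (5880 + 34840)*(18903 + (¾ + 27/(-10360/3))) = 40720*(18903 + (¾ + 27*(-3/10360))) = 40720*(18903 + (¾ - 81/10360)) = 40720*(18903 + 7689/10360) = 40720*(195842769/10360) = 199367938842/259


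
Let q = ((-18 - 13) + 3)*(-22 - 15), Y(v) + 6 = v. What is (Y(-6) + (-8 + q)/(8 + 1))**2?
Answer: 846400/81 ≈ 10449.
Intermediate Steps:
Y(v) = -6 + v
q = 1036 (q = (-31 + 3)*(-37) = -28*(-37) = 1036)
(Y(-6) + (-8 + q)/(8 + 1))**2 = ((-6 - 6) + (-8 + 1036)/(8 + 1))**2 = (-12 + 1028/9)**2 = (920/9)**2 = 846400/81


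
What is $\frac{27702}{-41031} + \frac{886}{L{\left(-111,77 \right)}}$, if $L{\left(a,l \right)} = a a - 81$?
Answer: $- \frac{16817723}{27901080} \approx -0.60276$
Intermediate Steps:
$L{\left(a,l \right)} = -81 + a^{2}$ ($L{\left(a,l \right)} = a^{2} - 81 = -81 + a^{2}$)
$\frac{27702}{-41031} + \frac{886}{L{\left(-111,77 \right)}} = \frac{27702}{-41031} + \frac{886}{-81 + \left(-111\right)^{2}} = 27702 \left(- \frac{1}{41031}\right) + \frac{886}{-81 + 12321} = - \frac{3078}{4559} + \frac{886}{12240} = - \frac{3078}{4559} + 886 \cdot \frac{1}{12240} = - \frac{3078}{4559} + \frac{443}{6120} = - \frac{16817723}{27901080}$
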